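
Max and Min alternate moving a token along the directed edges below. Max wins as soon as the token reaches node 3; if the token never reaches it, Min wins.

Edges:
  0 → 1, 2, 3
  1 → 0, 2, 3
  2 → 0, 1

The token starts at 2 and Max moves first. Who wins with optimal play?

Track states (vertex, player-to-move).
A0 = {(3,Max), (3,Min)}
A1: add {(0,Max), (1,Max)}.
A2: add {(2,Min)}.
A3 = A2; e.g. (0,Min) stays out. (2,Max) never enters ⇒ Min avoids the target.

Min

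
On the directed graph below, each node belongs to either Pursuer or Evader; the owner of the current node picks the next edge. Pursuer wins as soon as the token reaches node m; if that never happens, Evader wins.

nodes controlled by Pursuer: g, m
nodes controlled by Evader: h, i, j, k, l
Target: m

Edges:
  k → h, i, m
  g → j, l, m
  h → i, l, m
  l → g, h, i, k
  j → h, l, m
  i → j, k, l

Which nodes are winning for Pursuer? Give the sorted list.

g, m

A0 = {m}
A1: add {g} — g (Pursuer) has g→m.
A2 = A1; e.g. h (Evader) can still go to i. Fixed point.
Pursuer's winning region = {g, m}.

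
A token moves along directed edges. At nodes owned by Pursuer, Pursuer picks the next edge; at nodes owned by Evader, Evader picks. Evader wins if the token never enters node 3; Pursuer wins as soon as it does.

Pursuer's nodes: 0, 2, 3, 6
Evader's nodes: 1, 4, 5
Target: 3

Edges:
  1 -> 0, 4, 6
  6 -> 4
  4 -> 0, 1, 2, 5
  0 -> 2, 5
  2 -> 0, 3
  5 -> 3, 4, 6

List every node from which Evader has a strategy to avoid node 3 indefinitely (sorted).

A0 = {3}
A1: add {2} — 2 (Pursuer) has 2→3.
A2: add {0} — 0 (Pursuer) has 0→2.
A3 = A2; e.g. 1 (Evader) can still go to 4. Fixed point.
Pursuer's attractor = {0, 2, 3}; Evader avoids the target exactly from the complement.

1, 4, 5, 6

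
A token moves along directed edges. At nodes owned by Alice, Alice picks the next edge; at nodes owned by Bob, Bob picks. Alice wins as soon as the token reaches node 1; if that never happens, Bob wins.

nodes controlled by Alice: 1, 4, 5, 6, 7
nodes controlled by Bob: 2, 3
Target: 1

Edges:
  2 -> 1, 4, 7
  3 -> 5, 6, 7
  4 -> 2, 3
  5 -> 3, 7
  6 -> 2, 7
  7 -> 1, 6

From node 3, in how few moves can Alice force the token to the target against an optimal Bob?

A0 = {1}
A1: add {7} — 7 (Alice) has 7→1.
A2: add {5, 6} — 5 (Alice) has 5→7; 6 (Alice) has 6→7.
A3: add {3} — 3 (Bob): all of {5, 6, 7} already in.
3 enters the attractor at level 3, so Alice can force the target in 3 moves from there.

3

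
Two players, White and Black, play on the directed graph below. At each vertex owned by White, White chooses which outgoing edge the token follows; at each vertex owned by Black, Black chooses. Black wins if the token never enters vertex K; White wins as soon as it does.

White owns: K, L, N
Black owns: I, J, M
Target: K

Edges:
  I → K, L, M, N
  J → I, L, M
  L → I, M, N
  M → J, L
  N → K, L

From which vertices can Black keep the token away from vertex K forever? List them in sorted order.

I, J, M

A0 = {K}
A1: add {N} — N (White) has N→K.
A2: add {L} — L (White) has L→N.
A3 = A2; e.g. I (Black) can still go to M. Fixed point.
White's attractor = {K, L, N}; Black avoids the target exactly from the complement.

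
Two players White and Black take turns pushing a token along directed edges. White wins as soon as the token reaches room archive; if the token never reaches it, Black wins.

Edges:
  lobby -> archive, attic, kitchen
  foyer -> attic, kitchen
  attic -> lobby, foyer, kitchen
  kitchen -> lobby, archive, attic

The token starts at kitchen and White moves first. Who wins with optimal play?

White

Track states (vertex, player-to-move).
A0 = {(archive,White), (archive,Black)}
A1: add {(lobby,White), (kitchen,White)}.
(kitchen,White) ∈ A1 ⇒ White forces the target.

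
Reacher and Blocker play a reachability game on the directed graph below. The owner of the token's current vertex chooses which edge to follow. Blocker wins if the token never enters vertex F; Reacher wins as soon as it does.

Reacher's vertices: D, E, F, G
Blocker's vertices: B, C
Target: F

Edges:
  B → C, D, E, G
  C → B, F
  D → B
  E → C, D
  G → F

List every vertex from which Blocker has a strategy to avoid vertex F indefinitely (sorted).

A0 = {F}
A1: add {G} — G (Reacher) has G→F.
A2 = A1; e.g. B (Blocker) can still go to C. Fixed point.
Reacher's attractor = {F, G}; Blocker avoids the target exactly from the complement.

B, C, D, E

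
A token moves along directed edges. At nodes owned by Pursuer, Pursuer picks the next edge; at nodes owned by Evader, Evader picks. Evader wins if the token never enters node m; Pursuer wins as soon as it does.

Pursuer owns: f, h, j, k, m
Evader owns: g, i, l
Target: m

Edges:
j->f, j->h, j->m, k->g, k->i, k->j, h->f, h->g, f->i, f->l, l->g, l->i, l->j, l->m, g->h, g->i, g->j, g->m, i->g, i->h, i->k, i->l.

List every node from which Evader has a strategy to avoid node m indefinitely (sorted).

f, g, h, i, l

A0 = {m}
A1: add {j} — j (Pursuer) has j→m.
A2: add {k} — k (Pursuer) has k→j.
A3 = A2; e.g. f (Pursuer) has no edge into A2. Fixed point.
Pursuer's attractor = {j, k, m}; Evader avoids the target exactly from the complement.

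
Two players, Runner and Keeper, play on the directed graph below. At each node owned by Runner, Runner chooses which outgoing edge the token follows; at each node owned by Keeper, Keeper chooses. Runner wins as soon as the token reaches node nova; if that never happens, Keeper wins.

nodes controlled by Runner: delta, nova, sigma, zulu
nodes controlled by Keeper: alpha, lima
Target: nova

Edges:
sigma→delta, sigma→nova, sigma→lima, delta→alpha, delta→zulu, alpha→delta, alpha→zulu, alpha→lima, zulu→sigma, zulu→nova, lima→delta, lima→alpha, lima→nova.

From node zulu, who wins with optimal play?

A0 = {nova}
A1: add {sigma, zulu} — sigma (Runner) has sigma→nova; zulu (Runner) has zulu→nova.
zulu ∈ A1, so Runner can force the target.

Runner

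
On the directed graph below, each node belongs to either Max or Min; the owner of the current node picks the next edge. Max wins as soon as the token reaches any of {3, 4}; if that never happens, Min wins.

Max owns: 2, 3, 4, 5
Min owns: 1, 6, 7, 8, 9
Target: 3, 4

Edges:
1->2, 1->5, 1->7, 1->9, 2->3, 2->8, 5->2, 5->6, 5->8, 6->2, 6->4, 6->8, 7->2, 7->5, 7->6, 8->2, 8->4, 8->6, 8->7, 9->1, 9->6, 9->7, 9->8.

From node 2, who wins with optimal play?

Max

A0 = {3, 4}
A1: add {2} — 2 (Max) has 2→3.
2 ∈ A1, so Max can force the target.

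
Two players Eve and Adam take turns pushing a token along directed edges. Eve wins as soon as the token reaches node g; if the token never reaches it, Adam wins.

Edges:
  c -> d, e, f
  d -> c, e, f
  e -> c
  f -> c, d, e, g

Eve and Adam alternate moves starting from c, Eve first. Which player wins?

Track states (vertex, player-to-move).
A0 = {(g,Eve), (g,Adam)}
A1: add {(f,Eve)}.
A2 = A1; e.g. (c,Eve) stays out. (c,Eve) never enters ⇒ Adam avoids the target.

Adam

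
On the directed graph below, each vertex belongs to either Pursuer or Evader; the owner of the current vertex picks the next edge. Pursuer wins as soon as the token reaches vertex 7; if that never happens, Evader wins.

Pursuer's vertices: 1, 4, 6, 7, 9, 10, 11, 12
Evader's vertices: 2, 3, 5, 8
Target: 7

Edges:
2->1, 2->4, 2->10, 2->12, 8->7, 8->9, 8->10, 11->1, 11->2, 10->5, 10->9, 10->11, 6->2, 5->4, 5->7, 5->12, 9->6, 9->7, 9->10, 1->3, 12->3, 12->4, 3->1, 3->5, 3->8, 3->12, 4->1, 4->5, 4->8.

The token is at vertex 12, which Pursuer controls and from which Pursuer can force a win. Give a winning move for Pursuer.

4

A0 = {7}
A1: add {9} — 9 (Pursuer) has 9→7.
A2: add {10} — 10 (Pursuer) has 10→9.
A3: add {8} — 8 (Evader): all of {7, 9, 10} already in.
A4: add {4} — 4 (Pursuer) has 4→8.
A5: add {12} — 12 (Pursuer) has 12→4.
A6: add {5} — 5 (Evader): all of {4, 7, 12} already in.
A7 = A6; e.g. 1 (Pursuer) has no edge into A6. Fixed point.
From 12, successor 4 is in the attractor (rank 4); the other successor 3 is not.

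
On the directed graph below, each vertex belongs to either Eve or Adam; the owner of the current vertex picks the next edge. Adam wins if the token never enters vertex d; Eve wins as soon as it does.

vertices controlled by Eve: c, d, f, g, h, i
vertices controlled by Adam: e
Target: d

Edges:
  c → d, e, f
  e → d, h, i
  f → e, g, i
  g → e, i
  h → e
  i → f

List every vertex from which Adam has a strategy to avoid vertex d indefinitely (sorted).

A0 = {d}
A1: add {c} — c (Eve) has c→d.
A2 = A1; e.g. e (Adam) can still go to h. Fixed point.
Eve's attractor = {c, d}; Adam avoids the target exactly from the complement.

e, f, g, h, i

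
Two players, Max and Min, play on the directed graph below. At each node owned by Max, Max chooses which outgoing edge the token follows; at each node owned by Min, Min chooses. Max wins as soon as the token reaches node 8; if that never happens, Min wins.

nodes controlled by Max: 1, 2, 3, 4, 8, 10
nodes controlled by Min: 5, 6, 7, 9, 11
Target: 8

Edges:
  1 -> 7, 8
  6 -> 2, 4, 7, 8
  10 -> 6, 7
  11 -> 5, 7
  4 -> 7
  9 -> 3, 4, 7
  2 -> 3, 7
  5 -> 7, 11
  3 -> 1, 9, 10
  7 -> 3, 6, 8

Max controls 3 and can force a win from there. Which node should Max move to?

A0 = {8}
A1: add {1} — 1 (Max) has 1→8.
A2: add {3} — 3 (Max) has 3→1.
A3: add {2} — 2 (Max) has 2→3.
A4 = A3; e.g. 4 (Max) has no edge into A3. Fixed point.
From 3, successor 1 is in the attractor (rank 1); the other successors 9, 10 are not.

1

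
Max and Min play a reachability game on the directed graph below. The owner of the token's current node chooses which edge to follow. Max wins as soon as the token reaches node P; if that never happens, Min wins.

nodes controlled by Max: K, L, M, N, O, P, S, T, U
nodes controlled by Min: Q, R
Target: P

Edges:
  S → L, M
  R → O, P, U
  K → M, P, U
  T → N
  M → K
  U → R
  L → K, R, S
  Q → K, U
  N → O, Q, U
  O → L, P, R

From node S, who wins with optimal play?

Max

A0 = {P}
A1: add {K, O} — K (Max) has K→P; O (Max) has O→P.
A2: add {L, M, N} — L (Max) has L→K; M (Max) has M→K; N (Max) has N→O.
A3: add {S, T} — S (Max) has S→L; T (Max) has T→N.
A4 = A3; e.g. Q (Min) can still go to U. Fixed point.
S ∈ A3, so Max can force the target.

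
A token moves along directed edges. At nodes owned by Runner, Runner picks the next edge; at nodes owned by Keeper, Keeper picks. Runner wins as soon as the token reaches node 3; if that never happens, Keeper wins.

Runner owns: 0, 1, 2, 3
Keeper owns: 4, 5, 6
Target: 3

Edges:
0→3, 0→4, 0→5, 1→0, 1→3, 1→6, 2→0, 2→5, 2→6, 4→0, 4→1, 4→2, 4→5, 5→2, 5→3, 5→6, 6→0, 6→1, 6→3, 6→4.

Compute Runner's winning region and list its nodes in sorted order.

0, 1, 2, 3

A0 = {3}
A1: add {0, 1} — 0 (Runner) has 0→3; 1 (Runner) has 1→3.
A2: add {2} — 2 (Runner) has 2→0.
A3 = A2; e.g. 4 (Keeper) can still go to 5. Fixed point.
Runner's winning region = {0, 1, 2, 3}.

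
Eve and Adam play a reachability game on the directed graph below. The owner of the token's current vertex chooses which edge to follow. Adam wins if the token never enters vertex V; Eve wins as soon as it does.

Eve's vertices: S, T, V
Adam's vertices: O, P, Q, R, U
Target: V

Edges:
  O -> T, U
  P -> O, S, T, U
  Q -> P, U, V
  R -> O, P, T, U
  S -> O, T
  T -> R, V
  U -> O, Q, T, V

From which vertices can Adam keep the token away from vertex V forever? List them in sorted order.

A0 = {V}
A1: add {T} — T (Eve) has T→V.
A2: add {S} — S (Eve) has S→T.
A3 = A2; e.g. O (Adam) can still go to U. Fixed point.
Eve's attractor = {S, T, V}; Adam avoids the target exactly from the complement.

O, P, Q, R, U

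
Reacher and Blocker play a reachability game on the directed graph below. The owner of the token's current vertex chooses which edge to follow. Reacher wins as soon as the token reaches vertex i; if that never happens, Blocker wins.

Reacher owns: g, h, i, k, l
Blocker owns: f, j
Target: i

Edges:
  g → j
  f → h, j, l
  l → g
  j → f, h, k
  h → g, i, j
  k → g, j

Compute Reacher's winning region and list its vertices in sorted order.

h, i

A0 = {i}
A1: add {h} — h (Reacher) has h→i.
A2 = A1; e.g. f (Blocker) can still go to j. Fixed point.
Reacher's winning region = {h, i}.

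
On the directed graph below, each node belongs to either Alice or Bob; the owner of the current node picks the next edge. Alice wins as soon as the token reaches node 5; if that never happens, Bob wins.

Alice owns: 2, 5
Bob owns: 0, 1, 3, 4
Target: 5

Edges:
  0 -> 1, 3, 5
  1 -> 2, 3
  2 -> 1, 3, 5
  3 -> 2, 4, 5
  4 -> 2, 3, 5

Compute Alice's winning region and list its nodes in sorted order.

A0 = {5}
A1: add {2} — 2 (Alice) has 2→5.
A2 = A1; e.g. 0 (Bob) can still go to 1. Fixed point.
Alice's winning region = {2, 5}.

2, 5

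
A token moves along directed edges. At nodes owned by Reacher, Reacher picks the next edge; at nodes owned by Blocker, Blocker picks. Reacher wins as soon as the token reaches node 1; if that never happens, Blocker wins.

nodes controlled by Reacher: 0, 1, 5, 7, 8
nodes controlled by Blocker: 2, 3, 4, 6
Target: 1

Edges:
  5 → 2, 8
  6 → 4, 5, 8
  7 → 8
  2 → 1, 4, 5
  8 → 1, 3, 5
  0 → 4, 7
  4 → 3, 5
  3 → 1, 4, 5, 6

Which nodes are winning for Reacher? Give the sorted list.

0, 1, 5, 7, 8

A0 = {1}
A1: add {8} — 8 (Reacher) has 8→1.
A2: add {5, 7} — 5 (Reacher) has 5→8; 7 (Reacher) has 7→8.
A3: add {0} — 0 (Reacher) has 0→7.
A4 = A3; e.g. 2 (Blocker) can still go to 4. Fixed point.
Reacher's winning region = {0, 1, 5, 7, 8}.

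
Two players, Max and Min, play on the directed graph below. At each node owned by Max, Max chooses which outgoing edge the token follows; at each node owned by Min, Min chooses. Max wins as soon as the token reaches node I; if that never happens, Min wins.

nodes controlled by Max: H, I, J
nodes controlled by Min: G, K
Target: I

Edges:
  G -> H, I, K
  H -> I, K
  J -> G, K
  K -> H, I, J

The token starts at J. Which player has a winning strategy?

A0 = {I}
A1: add {H} — H (Max) has H→I.
A2 = A1; e.g. G (Min) can still go to K. Fixed point.
J never enters the attractor, so Min can avoid the target forever.

Min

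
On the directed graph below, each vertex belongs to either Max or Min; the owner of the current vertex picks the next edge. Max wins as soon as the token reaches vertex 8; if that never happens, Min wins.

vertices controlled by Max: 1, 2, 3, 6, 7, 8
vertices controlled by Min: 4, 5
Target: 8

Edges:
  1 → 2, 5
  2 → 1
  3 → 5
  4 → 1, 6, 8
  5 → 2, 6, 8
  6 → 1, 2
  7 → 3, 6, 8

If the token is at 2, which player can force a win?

Min

A0 = {8}
A1: add {7} — 7 (Max) has 7→8.
A2 = A1; e.g. 1 (Max) has no edge into A1. Fixed point.
2 never enters the attractor, so Min can avoid the target forever.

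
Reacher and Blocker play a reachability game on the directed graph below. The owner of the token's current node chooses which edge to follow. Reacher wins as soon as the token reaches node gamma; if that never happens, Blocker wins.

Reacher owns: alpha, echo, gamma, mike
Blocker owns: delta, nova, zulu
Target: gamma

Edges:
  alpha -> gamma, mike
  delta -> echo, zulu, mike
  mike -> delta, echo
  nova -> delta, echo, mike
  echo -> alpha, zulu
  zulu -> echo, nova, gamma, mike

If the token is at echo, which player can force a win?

Reacher

A0 = {gamma}
A1: add {alpha} — alpha (Reacher) has alpha→gamma.
A2: add {echo} — echo (Reacher) has echo→alpha.
echo ∈ A2, so Reacher can force the target.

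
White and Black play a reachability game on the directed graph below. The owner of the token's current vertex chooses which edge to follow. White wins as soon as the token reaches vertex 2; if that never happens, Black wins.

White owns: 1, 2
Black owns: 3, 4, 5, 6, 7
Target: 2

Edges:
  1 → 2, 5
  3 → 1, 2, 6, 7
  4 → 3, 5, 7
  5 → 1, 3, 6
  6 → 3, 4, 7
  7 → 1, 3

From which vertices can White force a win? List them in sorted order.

A0 = {2}
A1: add {1} — 1 (White) has 1→2.
A2 = A1; e.g. 3 (Black) can still go to 6. Fixed point.
White's winning region = {1, 2}.

1, 2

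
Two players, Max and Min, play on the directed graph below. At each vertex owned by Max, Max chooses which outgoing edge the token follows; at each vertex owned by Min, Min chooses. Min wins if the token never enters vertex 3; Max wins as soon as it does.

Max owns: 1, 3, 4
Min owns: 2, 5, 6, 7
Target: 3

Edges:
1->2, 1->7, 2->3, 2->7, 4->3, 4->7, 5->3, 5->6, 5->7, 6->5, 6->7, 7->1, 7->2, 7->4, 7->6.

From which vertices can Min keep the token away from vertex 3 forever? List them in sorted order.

A0 = {3}
A1: add {4} — 4 (Max) has 4→3.
A2 = A1; e.g. 1 (Max) has no edge into A1. Fixed point.
Max's attractor = {3, 4}; Min avoids the target exactly from the complement.

1, 2, 5, 6, 7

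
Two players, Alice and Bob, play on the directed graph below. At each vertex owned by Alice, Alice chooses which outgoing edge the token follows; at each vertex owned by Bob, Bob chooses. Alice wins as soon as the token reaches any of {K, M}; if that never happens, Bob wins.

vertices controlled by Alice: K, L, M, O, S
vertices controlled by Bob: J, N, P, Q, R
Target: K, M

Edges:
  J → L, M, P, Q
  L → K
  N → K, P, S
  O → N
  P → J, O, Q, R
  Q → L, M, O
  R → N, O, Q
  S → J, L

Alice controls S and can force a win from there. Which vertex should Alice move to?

A0 = {K, M}
A1: add {L} — L (Alice) has L→K.
A2: add {S} — S (Alice) has S→L.
A3 = A2; e.g. J (Bob) can still go to P. Fixed point.
From S, successor L is in the attractor (rank 1); the other successor J is not.

L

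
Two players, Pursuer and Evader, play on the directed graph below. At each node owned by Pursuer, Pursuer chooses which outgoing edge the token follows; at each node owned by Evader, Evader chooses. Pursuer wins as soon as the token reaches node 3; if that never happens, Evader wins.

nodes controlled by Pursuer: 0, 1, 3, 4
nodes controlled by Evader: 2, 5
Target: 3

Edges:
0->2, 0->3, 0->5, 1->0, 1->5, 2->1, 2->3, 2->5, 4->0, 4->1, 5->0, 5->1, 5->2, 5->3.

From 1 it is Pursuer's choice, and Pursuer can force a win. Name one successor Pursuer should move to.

A0 = {3}
A1: add {0} — 0 (Pursuer) has 0→3.
A2: add {1, 4} — 1 (Pursuer) has 1→0; 4 (Pursuer) has 4→0.
A3 = A2; e.g. 2 (Evader) can still go to 5. Fixed point.
From 1, successor 0 is in the attractor (rank 1); the other successor 5 is not.

0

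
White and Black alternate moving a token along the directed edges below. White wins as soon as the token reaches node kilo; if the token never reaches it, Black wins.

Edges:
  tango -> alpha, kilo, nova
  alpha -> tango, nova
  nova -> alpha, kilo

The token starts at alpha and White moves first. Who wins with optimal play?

Track states (vertex, player-to-move).
A0 = {(kilo,White), (kilo,Black)}
A1: add {(tango,White), (nova,White)}.
A2: add {(alpha,Black)}.
A3 = A2; e.g. (tango,Black) stays out. (alpha,White) never enters ⇒ Black avoids the target.

Black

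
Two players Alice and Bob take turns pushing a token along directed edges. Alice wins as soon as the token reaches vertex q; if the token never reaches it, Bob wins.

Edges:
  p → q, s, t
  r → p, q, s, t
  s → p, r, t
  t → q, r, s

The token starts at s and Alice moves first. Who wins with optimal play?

Track states (vertex, player-to-move).
A0 = {(q,Alice), (q,Bob)}
A1: add {(p,Alice), (r,Alice), (t,Alice)}.
A2: add {(s,Bob)}.
A3 = A2; e.g. (p,Bob) stays out. (s,Alice) never enters ⇒ Bob avoids the target.

Bob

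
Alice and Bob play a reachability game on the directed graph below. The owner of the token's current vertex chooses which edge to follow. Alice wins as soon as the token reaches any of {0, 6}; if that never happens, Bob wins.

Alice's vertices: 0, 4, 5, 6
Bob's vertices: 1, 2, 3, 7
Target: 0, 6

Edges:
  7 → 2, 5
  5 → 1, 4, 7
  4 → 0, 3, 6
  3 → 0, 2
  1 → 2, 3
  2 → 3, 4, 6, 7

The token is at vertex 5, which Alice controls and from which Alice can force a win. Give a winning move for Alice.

A0 = {0, 6}
A1: add {4} — 4 (Alice) has 4→0.
A2: add {5} — 5 (Alice) has 5→4.
A3 = A2; e.g. 1 (Bob) can still go to 2. Fixed point.
From 5, successor 4 is in the attractor (rank 1); the other successors 1, 7 are not.

4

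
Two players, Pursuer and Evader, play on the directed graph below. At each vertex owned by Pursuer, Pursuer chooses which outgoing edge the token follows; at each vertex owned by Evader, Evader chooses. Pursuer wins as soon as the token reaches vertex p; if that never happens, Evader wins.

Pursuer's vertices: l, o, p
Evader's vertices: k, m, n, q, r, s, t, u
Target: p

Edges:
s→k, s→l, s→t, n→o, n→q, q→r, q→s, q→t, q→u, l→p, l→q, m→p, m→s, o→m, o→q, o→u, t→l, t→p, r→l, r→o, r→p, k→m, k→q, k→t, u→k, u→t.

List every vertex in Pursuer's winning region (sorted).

A0 = {p}
A1: add {l} — l (Pursuer) has l→p.
A2: add {t} — t (Evader): all of {l, p} already in.
A3 = A2; e.g. k (Evader) can still go to m. Fixed point.
Pursuer's winning region = {l, p, t}.

l, p, t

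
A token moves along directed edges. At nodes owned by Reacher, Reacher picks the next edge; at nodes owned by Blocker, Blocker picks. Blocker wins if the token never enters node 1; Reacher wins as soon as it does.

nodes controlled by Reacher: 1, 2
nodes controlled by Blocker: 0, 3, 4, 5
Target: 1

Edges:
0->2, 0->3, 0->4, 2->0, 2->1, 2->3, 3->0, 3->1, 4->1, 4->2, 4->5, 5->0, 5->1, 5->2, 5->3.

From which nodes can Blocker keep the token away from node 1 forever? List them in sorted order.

A0 = {1}
A1: add {2} — 2 (Reacher) has 2→1.
A2 = A1; e.g. 0 (Blocker) can still go to 3. Fixed point.
Reacher's attractor = {1, 2}; Blocker avoids the target exactly from the complement.

0, 3, 4, 5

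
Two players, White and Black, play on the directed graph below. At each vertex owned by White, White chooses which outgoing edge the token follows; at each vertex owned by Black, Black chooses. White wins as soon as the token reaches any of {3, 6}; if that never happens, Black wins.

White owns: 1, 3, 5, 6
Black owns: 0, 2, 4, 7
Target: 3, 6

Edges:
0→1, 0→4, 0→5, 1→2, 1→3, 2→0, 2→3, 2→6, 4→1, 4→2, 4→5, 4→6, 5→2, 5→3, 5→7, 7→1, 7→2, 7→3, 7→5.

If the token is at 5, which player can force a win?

White

A0 = {3, 6}
A1: add {1, 5} — 1 (White) has 1→3; 5 (White) has 5→3.
A2 = A1; e.g. 0 (Black) can still go to 4. Fixed point.
5 ∈ A1, so White can force the target.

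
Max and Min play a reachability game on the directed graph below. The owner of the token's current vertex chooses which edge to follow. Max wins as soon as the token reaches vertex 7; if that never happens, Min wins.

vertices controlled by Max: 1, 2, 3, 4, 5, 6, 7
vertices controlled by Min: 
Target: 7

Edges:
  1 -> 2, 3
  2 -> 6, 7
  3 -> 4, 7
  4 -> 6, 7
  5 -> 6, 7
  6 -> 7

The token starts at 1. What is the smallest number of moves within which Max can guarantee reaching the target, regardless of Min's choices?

2

A0 = {7}
A1: add {2, 3, 4, 5, 6} — 2 (Max) has 2→7; 3 (Max) has 3→7; 4 (Max) has 4→7; 5 (Max) has 5→7; 6 (Max) has 6→7.
A2: add {1} — 1 (Max) has 1→2.
A2 = all vertices. Fixed point.
1 enters the attractor at level 2, so Max can force the target in 2 moves from there.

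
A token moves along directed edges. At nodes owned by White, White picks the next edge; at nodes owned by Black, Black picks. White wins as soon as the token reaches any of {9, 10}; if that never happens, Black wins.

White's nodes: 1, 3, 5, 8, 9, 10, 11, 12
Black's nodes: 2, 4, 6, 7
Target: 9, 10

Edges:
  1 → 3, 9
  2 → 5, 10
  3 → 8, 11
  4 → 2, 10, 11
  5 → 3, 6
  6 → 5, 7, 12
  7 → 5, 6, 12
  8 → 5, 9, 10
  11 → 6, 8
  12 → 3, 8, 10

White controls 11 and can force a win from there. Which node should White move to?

A0 = {9, 10}
A1: add {1, 8, 12} — 1 (White) has 1→9; 8 (White) has 8→9; 12 (White) has 12→10.
A2: add {3, 11} — 3 (White) has 3→8; 11 (White) has 11→8.
A3: add {5} — 5 (White) has 5→3.
A4: add {2} — 2 (Black): all of {5, 10} already in.
A5: add {4} — 4 (Black): all of {2, 10, 11} already in.
A6 = A5; e.g. 6 (Black) can still go to 7. Fixed point.
From 11, successor 8 is in the attractor (rank 1); the other successor 6 is not.

8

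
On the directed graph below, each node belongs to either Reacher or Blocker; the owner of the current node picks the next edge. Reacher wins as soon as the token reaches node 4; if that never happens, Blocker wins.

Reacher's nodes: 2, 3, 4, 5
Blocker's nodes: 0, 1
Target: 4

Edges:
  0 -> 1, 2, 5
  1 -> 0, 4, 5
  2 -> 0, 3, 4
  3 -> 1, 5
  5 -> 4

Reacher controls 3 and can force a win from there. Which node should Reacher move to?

5

A0 = {4}
A1: add {2, 5} — 2 (Reacher) has 2→4; 5 (Reacher) has 5→4.
A2: add {3} — 3 (Reacher) has 3→5.
A3 = A2; e.g. 0 (Blocker) can still go to 1. Fixed point.
From 3, successor 5 is in the attractor (rank 1); the other successor 1 is not.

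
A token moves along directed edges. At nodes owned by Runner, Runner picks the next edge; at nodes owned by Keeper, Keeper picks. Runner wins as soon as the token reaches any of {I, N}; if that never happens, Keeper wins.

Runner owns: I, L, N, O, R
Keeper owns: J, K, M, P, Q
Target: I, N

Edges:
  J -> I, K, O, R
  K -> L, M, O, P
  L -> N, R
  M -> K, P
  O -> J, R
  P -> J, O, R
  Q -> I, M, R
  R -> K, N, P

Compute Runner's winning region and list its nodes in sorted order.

A0 = {I, N}
A1: add {L, R} — L (Runner) has L→N; R (Runner) has R→N.
A2: add {O} — O (Runner) has O→R.
A3 = A2; e.g. J (Keeper) can still go to K. Fixed point.
Runner's winning region = {I, L, N, O, R}.

I, L, N, O, R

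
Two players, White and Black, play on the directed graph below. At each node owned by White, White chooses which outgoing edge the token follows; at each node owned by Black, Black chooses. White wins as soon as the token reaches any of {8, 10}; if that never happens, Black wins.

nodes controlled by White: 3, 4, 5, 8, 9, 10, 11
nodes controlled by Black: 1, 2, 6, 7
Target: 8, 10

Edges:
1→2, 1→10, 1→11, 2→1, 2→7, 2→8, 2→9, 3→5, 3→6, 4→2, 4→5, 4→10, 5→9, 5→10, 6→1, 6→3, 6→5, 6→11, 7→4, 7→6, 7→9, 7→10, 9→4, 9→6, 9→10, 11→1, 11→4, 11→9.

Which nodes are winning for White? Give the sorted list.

3, 4, 5, 8, 9, 10, 11

A0 = {8, 10}
A1: add {4, 5, 9} — 4 (White) has 4→10; 5 (White) has 5→10; 9 (White) has 9→10.
A2: add {3, 11} — 3 (White) has 3→5; 11 (White) has 11→4.
A3 = A2; e.g. 1 (Black) can still go to 2. Fixed point.
White's winning region = {3, 4, 5, 8, 9, 10, 11}.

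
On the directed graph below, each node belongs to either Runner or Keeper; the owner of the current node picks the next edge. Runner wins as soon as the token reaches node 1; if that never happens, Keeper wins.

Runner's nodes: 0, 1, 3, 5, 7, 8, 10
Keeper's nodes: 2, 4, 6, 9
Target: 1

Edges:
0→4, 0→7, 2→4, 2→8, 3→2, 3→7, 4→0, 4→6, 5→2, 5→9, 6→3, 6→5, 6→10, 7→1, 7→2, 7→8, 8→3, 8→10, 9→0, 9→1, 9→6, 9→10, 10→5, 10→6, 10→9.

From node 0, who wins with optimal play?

Runner

A0 = {1}
A1: add {7} — 7 (Runner) has 7→1.
A2: add {0, 3} — 0 (Runner) has 0→7; 3 (Runner) has 3→7.
0 ∈ A2, so Runner can force the target.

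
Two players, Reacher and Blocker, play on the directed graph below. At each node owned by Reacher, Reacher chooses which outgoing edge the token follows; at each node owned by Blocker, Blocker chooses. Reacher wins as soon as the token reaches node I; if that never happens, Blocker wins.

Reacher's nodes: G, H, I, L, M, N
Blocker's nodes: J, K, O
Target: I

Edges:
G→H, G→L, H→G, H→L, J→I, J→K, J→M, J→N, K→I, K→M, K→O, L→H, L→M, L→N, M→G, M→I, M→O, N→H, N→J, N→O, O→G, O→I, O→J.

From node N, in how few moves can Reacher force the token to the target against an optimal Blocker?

4

A0 = {I}
A1: add {M} — M (Reacher) has M→I.
A2: add {L} — L (Reacher) has L→M.
A3: add {G, H} — G (Reacher) has G→L; H (Reacher) has H→L.
A4: add {N} — N (Reacher) has N→H.
A5 = A4; e.g. J (Blocker) can still go to K. Fixed point.
N enters the attractor at level 4, so Reacher can force the target in 4 moves from there.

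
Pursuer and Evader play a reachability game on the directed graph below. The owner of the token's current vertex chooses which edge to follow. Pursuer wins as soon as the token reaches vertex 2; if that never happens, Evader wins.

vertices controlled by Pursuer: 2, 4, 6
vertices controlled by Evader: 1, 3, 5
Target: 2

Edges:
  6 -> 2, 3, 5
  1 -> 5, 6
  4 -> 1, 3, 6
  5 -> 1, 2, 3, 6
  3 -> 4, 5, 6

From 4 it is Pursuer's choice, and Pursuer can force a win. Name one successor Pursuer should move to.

A0 = {2}
A1: add {6} — 6 (Pursuer) has 6→2.
A2: add {4} — 4 (Pursuer) has 4→6.
A3 = A2; e.g. 1 (Evader) can still go to 5. Fixed point.
From 4, successor 6 is in the attractor (rank 1); the other successors 1, 3 are not.

6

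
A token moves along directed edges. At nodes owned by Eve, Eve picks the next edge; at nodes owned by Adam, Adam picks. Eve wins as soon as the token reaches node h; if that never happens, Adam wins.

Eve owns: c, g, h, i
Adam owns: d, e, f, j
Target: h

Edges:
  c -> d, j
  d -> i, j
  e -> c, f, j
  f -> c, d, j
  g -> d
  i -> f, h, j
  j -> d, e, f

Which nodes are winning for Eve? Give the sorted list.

h, i

A0 = {h}
A1: add {i} — i (Eve) has i→h.
A2 = A1; e.g. c (Eve) has no edge into A1. Fixed point.
Eve's winning region = {h, i}.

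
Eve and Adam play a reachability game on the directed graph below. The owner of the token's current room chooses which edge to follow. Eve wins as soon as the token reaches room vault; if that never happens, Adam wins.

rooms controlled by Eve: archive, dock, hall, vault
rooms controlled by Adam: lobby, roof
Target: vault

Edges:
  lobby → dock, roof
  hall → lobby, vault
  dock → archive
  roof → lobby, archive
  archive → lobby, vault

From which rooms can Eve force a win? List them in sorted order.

archive, dock, hall, vault

A0 = {vault}
A1: add {archive, hall} — hall (Eve) has hall→vault; archive (Eve) has archive→vault.
A2: add {dock} — dock (Eve) has dock→archive.
A3 = A2; e.g. lobby (Adam) can still go to roof. Fixed point.
Eve's winning region = {archive, dock, hall, vault}.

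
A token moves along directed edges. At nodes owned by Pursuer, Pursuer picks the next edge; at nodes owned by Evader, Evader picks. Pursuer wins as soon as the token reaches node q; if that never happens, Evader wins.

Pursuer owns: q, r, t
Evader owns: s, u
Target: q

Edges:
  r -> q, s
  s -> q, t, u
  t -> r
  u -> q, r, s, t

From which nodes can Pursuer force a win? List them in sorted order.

A0 = {q}
A1: add {r} — r (Pursuer) has r→q.
A2: add {t} — t (Pursuer) has t→r.
A3 = A2; e.g. s (Evader) can still go to u. Fixed point.
Pursuer's winning region = {q, r, t}.

q, r, t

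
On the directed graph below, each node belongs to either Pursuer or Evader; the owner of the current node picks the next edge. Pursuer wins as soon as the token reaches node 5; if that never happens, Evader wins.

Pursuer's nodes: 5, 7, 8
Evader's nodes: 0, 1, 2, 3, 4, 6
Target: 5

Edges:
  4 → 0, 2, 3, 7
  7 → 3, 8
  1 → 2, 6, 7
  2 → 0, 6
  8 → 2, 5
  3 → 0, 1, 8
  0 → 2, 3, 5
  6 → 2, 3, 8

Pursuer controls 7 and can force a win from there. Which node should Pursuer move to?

A0 = {5}
A1: add {8} — 8 (Pursuer) has 8→5.
A2: add {7} — 7 (Pursuer) has 7→8.
A3 = A2; e.g. 0 (Evader) can still go to 2. Fixed point.
From 7, successor 8 is in the attractor (rank 1); the other successor 3 is not.

8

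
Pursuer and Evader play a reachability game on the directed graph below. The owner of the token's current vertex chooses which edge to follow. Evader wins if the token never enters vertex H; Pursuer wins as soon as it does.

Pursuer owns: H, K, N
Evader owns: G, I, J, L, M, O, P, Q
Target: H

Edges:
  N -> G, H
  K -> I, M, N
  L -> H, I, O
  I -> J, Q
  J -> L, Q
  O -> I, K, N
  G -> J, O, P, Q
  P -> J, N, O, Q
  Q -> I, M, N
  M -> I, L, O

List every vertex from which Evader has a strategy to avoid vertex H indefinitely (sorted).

A0 = {H}
A1: add {N} — N (Pursuer) has N→H.
A2: add {K} — K (Pursuer) has K→N.
A3 = A2; e.g. G (Evader) can still go to J. Fixed point.
Pursuer's attractor = {H, K, N}; Evader avoids the target exactly from the complement.

G, I, J, L, M, O, P, Q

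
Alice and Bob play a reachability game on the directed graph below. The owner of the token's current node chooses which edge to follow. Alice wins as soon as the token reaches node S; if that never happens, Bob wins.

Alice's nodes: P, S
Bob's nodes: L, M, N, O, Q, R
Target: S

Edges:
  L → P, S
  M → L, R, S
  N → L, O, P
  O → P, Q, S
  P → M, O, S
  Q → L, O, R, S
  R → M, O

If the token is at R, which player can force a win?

A0 = {S}
A1: add {P} — P (Alice) has P→S.
A2: add {L} — L (Bob): all of {P, S} already in.
A3 = A2; e.g. M (Bob) can still go to R. Fixed point.
R never enters the attractor, so Bob can avoid the target forever.

Bob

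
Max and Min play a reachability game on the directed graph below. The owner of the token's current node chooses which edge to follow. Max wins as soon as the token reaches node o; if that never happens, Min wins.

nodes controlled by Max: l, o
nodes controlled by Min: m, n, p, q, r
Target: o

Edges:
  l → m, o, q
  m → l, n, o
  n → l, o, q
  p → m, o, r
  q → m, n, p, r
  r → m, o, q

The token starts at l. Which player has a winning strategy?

Max

A0 = {o}
A1: add {l} — l (Max) has l→o.
A2 = A1; e.g. m (Min) can still go to n. Fixed point.
l ∈ A1, so Max can force the target.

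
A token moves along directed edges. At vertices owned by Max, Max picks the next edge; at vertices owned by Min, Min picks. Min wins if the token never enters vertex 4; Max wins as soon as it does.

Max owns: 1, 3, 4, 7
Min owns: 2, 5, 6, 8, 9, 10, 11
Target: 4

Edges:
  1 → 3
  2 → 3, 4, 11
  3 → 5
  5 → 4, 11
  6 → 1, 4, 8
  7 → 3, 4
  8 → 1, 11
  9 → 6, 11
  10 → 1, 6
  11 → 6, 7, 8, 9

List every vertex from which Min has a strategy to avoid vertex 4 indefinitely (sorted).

A0 = {4}
A1: add {7} — 7 (Max) has 7→4.
A2 = A1; e.g. 1 (Max) has no edge into A1. Fixed point.
Max's attractor = {4, 7}; Min avoids the target exactly from the complement.

1, 2, 3, 5, 6, 8, 9, 10, 11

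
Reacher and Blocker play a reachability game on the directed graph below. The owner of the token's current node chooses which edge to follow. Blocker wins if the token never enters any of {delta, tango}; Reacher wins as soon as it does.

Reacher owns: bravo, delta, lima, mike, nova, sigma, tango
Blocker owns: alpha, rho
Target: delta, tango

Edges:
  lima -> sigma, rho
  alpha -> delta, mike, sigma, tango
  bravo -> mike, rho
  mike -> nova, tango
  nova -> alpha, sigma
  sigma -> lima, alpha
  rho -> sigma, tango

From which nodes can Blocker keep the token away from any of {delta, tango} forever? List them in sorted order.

alpha, lima, nova, rho, sigma

A0 = {delta, tango}
A1: add {mike} — mike (Reacher) has mike→tango.
A2: add {bravo} — bravo (Reacher) has bravo→mike.
A3 = A2; e.g. lima (Reacher) has no edge into A2. Fixed point.
Reacher's attractor = {bravo, delta, mike, tango}; Blocker avoids the target exactly from the complement.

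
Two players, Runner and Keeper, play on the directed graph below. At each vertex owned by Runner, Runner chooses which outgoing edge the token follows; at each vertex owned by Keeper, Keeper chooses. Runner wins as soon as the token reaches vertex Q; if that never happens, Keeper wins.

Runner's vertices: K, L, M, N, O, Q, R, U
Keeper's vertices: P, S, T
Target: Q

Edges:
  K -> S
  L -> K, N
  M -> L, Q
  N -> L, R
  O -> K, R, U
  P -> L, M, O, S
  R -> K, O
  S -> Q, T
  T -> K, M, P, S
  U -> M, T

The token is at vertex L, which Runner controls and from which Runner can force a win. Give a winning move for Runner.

N

A0 = {Q}
A1: add {M} — M (Runner) has M→Q.
A2: add {U} — U (Runner) has U→M.
A3: add {O} — O (Runner) has O→U.
A4: add {R} — R (Runner) has R→O.
A5: add {N} — N (Runner) has N→R.
A6: add {L} — L (Runner) has L→N.
A7 = A6; e.g. K (Runner) has no edge into A6. Fixed point.
From L, successor N is in the attractor (rank 5); the other successor K is not.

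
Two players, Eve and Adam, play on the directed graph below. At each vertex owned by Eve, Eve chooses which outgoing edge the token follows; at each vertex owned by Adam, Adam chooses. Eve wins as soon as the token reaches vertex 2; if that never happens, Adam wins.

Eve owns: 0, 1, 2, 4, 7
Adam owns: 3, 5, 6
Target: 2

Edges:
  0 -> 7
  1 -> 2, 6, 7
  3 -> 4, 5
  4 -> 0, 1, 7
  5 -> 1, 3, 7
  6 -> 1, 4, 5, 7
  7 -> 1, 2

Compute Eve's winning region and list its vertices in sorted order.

0, 1, 2, 4, 7

A0 = {2}
A1: add {1, 7} — 1 (Eve) has 1→2; 7 (Eve) has 7→2.
A2: add {0, 4} — 0 (Eve) has 0→7; 4 (Eve) has 4→1.
A3 = A2; e.g. 3 (Adam) can still go to 5. Fixed point.
Eve's winning region = {0, 1, 2, 4, 7}.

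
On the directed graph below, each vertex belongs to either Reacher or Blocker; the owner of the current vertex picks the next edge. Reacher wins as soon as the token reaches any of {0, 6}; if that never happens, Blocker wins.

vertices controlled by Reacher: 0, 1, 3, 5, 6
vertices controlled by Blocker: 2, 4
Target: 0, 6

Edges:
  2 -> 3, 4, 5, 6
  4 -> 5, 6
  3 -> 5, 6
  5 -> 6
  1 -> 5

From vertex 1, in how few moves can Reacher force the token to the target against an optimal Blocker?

A0 = {0, 6}
A1: add {3, 5} — 3 (Reacher) has 3→6; 5 (Reacher) has 5→6.
A2: add {1, 4} — 1 (Reacher) has 1→5; 4 (Blocker): all of {5, 6} already in.
1 enters the attractor at level 2, so Reacher can force the target in 2 moves from there.

2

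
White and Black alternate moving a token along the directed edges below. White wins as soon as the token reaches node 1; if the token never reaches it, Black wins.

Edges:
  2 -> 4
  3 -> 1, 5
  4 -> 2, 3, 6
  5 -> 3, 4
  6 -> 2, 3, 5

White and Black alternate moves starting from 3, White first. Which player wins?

White

Track states (vertex, player-to-move).
A0 = {(1,White), (1,Black)}
A1: add {(3,White)}.
(3,White) ∈ A1 ⇒ White forces the target.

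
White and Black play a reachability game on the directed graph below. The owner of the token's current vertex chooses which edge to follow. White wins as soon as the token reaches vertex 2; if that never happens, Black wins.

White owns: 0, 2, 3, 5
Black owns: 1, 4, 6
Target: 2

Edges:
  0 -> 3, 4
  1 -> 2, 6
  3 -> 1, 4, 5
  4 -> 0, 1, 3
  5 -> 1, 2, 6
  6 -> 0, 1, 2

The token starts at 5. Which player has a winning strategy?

A0 = {2}
A1: add {5} — 5 (White) has 5→2.
5 ∈ A1, so White can force the target.

White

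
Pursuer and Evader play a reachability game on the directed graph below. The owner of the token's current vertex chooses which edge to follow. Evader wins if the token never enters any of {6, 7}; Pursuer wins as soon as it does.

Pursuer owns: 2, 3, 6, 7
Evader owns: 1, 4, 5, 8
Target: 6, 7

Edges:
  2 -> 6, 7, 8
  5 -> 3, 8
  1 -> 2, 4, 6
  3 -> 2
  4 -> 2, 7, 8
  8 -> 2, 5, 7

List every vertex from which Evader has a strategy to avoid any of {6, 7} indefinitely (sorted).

1, 4, 5, 8

A0 = {6, 7}
A1: add {2} — 2 (Pursuer) has 2→6.
A2: add {3} — 3 (Pursuer) has 3→2.
A3 = A2; e.g. 1 (Evader) can still go to 4. Fixed point.
Pursuer's attractor = {2, 3, 6, 7}; Evader avoids the target exactly from the complement.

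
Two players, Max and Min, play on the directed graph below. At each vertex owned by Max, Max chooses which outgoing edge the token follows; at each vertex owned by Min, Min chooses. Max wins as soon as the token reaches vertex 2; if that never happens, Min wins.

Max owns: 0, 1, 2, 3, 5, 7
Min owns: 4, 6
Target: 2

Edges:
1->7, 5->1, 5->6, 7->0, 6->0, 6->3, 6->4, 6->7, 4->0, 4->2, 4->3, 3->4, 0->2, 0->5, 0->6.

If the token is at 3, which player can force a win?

Min

A0 = {2}
A1: add {0} — 0 (Max) has 0→2.
A2: add {7} — 7 (Max) has 7→0.
A3: add {1} — 1 (Max) has 1→7.
A4: add {5} — 5 (Max) has 5→1.
A5 = A4; e.g. 3 (Max) has no edge into A4. Fixed point.
3 never enters the attractor, so Min can avoid the target forever.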